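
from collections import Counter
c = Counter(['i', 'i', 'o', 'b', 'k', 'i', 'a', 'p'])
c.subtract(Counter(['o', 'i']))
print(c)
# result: Counter({'i': 2, 'b': 1, 'k': 1, 'a': 1, 'p': 1, 'o': 0})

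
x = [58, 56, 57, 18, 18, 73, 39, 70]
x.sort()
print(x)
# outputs [18, 18, 39, 56, 57, 58, 70, 73]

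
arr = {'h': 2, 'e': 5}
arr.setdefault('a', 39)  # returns 39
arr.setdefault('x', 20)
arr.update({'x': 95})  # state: {'h': 2, 'e': 5, 'a': 39, 'x': 95}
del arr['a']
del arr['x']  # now {'h': 2, 'e': 5}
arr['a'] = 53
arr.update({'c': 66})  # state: {'h': 2, 'e': 5, 'a': 53, 'c': 66}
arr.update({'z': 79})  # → {'h': 2, 'e': 5, 'a': 53, 'c': 66, 'z': 79}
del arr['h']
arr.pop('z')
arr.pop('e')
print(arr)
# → {'a': 53, 'c': 66}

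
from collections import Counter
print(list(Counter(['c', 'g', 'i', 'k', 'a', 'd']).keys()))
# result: ['c', 'g', 'i', 'k', 'a', 'd']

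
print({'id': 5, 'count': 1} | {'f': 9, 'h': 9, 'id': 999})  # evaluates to {'id': 999, 'count': 1, 'f': 9, 'h': 9}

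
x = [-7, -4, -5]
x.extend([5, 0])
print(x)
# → [-7, -4, -5, 5, 0]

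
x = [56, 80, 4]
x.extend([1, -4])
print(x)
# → [56, 80, 4, 1, -4]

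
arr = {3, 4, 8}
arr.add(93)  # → {3, 4, 8, 93}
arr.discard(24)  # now {3, 4, 8, 93}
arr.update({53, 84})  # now {3, 4, 8, 53, 84, 93}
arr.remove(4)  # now {3, 8, 53, 84, 93}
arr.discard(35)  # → {3, 8, 53, 84, 93}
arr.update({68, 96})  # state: {3, 8, 53, 68, 84, 93, 96}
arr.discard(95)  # {3, 8, 53, 68, 84, 93, 96}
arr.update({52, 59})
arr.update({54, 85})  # {3, 8, 52, 53, 54, 59, 68, 84, 85, 93, 96}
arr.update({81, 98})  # {3, 8, 52, 53, 54, 59, 68, 81, 84, 85, 93, 96, 98}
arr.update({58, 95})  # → {3, 8, 52, 53, 54, 58, 59, 68, 81, 84, 85, 93, 95, 96, 98}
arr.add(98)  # {3, 8, 52, 53, 54, 58, 59, 68, 81, 84, 85, 93, 95, 96, 98}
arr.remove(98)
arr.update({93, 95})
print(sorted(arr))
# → [3, 8, 52, 53, 54, 58, 59, 68, 81, 84, 85, 93, 95, 96]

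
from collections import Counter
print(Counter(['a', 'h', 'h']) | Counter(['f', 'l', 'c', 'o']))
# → Counter({'h': 2, 'a': 1, 'f': 1, 'l': 1, 'c': 1, 'o': 1})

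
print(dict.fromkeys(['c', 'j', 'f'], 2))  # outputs {'c': 2, 'j': 2, 'f': 2}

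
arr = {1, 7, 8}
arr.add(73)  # {1, 7, 8, 73}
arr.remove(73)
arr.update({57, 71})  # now {1, 7, 8, 57, 71}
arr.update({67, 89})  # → {1, 7, 8, 57, 67, 71, 89}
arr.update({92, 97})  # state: {1, 7, 8, 57, 67, 71, 89, 92, 97}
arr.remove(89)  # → {1, 7, 8, 57, 67, 71, 92, 97}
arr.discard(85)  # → {1, 7, 8, 57, 67, 71, 92, 97}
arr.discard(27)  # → {1, 7, 8, 57, 67, 71, 92, 97}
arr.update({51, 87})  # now {1, 7, 8, 51, 57, 67, 71, 87, 92, 97}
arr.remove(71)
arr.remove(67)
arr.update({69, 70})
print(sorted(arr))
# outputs [1, 7, 8, 51, 57, 69, 70, 87, 92, 97]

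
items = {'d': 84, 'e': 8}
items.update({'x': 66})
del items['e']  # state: {'d': 84, 'x': 66}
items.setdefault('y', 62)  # 62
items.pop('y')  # 62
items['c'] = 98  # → {'d': 84, 'x': 66, 'c': 98}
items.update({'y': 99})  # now {'d': 84, 'x': 66, 'c': 98, 'y': 99}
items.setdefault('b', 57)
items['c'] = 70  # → {'d': 84, 'x': 66, 'c': 70, 'y': 99, 'b': 57}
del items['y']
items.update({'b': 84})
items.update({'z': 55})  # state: {'d': 84, 'x': 66, 'c': 70, 'b': 84, 'z': 55}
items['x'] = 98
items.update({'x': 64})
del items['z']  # {'d': 84, 'x': 64, 'c': 70, 'b': 84}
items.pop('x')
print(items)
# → {'d': 84, 'c': 70, 'b': 84}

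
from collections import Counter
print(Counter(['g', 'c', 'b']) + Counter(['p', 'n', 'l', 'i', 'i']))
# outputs Counter({'i': 2, 'g': 1, 'c': 1, 'b': 1, 'p': 1, 'n': 1, 'l': 1})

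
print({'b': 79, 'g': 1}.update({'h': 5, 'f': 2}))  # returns None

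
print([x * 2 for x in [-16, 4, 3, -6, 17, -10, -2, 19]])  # [-32, 8, 6, -12, 34, -20, -4, 38]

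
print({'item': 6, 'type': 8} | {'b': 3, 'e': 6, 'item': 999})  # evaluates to {'item': 999, 'type': 8, 'b': 3, 'e': 6}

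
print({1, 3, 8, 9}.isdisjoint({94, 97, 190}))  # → True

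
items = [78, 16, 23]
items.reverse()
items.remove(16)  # [23, 78]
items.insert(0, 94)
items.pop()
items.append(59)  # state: [94, 23, 59]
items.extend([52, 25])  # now [94, 23, 59, 52, 25]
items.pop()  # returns 25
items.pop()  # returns 52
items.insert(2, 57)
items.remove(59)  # [94, 23, 57]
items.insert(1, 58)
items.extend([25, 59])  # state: [94, 58, 23, 57, 25, 59]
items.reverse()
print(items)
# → [59, 25, 57, 23, 58, 94]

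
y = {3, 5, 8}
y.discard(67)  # {3, 5, 8}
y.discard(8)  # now {3, 5}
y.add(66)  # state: {3, 5, 66}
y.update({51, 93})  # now {3, 5, 51, 66, 93}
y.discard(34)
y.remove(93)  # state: {3, 5, 51, 66}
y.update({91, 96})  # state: {3, 5, 51, 66, 91, 96}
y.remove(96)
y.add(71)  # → {3, 5, 51, 66, 71, 91}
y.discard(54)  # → {3, 5, 51, 66, 71, 91}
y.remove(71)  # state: {3, 5, 51, 66, 91}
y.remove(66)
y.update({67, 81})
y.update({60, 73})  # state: {3, 5, 51, 60, 67, 73, 81, 91}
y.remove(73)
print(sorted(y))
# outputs [3, 5, 51, 60, 67, 81, 91]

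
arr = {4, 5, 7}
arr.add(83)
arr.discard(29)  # {4, 5, 7, 83}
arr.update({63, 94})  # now {4, 5, 7, 63, 83, 94}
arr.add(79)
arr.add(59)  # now {4, 5, 7, 59, 63, 79, 83, 94}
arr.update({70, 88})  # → {4, 5, 7, 59, 63, 70, 79, 83, 88, 94}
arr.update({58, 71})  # {4, 5, 7, 58, 59, 63, 70, 71, 79, 83, 88, 94}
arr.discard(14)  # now {4, 5, 7, 58, 59, 63, 70, 71, 79, 83, 88, 94}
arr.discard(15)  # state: {4, 5, 7, 58, 59, 63, 70, 71, 79, 83, 88, 94}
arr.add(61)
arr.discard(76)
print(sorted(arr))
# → [4, 5, 7, 58, 59, 61, 63, 70, 71, 79, 83, 88, 94]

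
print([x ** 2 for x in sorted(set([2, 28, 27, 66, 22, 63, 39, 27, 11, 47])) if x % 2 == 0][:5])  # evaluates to [4, 484, 784, 4356]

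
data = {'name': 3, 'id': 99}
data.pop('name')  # 3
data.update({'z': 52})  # {'id': 99, 'z': 52}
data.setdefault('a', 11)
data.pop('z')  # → 52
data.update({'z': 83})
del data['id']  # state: {'a': 11, 'z': 83}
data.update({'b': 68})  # {'a': 11, 'z': 83, 'b': 68}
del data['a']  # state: {'z': 83, 'b': 68}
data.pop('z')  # 83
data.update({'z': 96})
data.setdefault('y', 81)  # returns 81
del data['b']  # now {'z': 96, 'y': 81}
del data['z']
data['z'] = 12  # {'y': 81, 'z': 12}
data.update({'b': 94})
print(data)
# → {'y': 81, 'z': 12, 'b': 94}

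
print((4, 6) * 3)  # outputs (4, 6, 4, 6, 4, 6)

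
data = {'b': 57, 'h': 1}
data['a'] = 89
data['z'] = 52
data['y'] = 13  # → {'b': 57, 'h': 1, 'a': 89, 'z': 52, 'y': 13}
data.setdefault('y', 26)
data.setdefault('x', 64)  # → 64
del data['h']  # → {'b': 57, 'a': 89, 'z': 52, 'y': 13, 'x': 64}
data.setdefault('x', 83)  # 64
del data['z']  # {'b': 57, 'a': 89, 'y': 13, 'x': 64}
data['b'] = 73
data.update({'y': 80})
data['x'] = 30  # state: {'b': 73, 'a': 89, 'y': 80, 'x': 30}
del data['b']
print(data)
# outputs {'a': 89, 'y': 80, 'x': 30}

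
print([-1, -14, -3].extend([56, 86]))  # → None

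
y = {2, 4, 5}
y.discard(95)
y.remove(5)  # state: {2, 4}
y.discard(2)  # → {4}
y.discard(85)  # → {4}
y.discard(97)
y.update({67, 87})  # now {4, 67, 87}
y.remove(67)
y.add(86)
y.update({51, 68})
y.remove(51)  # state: {4, 68, 86, 87}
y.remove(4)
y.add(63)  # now {63, 68, 86, 87}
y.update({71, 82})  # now {63, 68, 71, 82, 86, 87}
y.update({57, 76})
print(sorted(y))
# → [57, 63, 68, 71, 76, 82, 86, 87]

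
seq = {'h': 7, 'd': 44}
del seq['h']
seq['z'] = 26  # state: {'d': 44, 'z': 26}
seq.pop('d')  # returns 44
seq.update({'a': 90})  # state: {'z': 26, 'a': 90}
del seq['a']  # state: {'z': 26}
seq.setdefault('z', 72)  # 26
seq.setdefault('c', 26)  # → 26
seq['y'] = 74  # {'z': 26, 'c': 26, 'y': 74}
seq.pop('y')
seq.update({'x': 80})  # {'z': 26, 'c': 26, 'x': 80}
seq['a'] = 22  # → {'z': 26, 'c': 26, 'x': 80, 'a': 22}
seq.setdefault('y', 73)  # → 73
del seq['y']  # {'z': 26, 'c': 26, 'x': 80, 'a': 22}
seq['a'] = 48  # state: {'z': 26, 'c': 26, 'x': 80, 'a': 48}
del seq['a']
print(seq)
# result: {'z': 26, 'c': 26, 'x': 80}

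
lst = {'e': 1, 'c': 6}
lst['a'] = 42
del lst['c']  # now {'e': 1, 'a': 42}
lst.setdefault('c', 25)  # 25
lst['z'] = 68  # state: {'e': 1, 'a': 42, 'c': 25, 'z': 68}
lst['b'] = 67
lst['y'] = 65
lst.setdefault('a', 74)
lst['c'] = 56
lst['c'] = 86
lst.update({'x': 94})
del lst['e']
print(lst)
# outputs {'a': 42, 'c': 86, 'z': 68, 'b': 67, 'y': 65, 'x': 94}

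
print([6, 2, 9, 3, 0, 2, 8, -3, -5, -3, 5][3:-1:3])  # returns [3, 8, -3]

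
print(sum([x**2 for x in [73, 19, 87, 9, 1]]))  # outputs 13341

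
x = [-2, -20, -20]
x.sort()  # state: [-20, -20, -2]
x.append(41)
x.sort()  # [-20, -20, -2, 41]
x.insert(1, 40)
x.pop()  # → 41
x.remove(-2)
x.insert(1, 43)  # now [-20, 43, 40, -20]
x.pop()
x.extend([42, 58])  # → [-20, 43, 40, 42, 58]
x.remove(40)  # [-20, 43, 42, 58]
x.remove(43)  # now [-20, 42, 58]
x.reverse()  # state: [58, 42, -20]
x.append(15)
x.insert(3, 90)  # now [58, 42, -20, 90, 15]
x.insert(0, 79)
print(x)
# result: [79, 58, 42, -20, 90, 15]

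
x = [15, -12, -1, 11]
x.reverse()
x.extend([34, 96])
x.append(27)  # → [11, -1, -12, 15, 34, 96, 27]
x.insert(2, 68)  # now [11, -1, 68, -12, 15, 34, 96, 27]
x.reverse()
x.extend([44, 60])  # [27, 96, 34, 15, -12, 68, -1, 11, 44, 60]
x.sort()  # [-12, -1, 11, 15, 27, 34, 44, 60, 68, 96]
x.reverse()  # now [96, 68, 60, 44, 34, 27, 15, 11, -1, -12]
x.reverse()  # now [-12, -1, 11, 15, 27, 34, 44, 60, 68, 96]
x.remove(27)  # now [-12, -1, 11, 15, 34, 44, 60, 68, 96]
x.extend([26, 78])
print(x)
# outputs [-12, -1, 11, 15, 34, 44, 60, 68, 96, 26, 78]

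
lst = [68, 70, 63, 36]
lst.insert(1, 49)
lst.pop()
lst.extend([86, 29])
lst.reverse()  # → [29, 86, 63, 70, 49, 68]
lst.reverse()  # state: [68, 49, 70, 63, 86, 29]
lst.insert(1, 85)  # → [68, 85, 49, 70, 63, 86, 29]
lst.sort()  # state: [29, 49, 63, 68, 70, 85, 86]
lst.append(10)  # [29, 49, 63, 68, 70, 85, 86, 10]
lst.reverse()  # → [10, 86, 85, 70, 68, 63, 49, 29]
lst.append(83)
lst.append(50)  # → [10, 86, 85, 70, 68, 63, 49, 29, 83, 50]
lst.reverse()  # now [50, 83, 29, 49, 63, 68, 70, 85, 86, 10]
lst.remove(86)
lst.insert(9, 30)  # [50, 83, 29, 49, 63, 68, 70, 85, 10, 30]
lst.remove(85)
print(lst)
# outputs [50, 83, 29, 49, 63, 68, 70, 10, 30]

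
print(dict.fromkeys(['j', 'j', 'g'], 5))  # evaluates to {'j': 5, 'g': 5}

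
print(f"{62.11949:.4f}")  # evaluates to 62.1195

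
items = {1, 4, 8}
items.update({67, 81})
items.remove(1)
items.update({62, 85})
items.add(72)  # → {4, 8, 62, 67, 72, 81, 85}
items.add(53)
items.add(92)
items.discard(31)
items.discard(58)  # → {4, 8, 53, 62, 67, 72, 81, 85, 92}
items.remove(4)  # {8, 53, 62, 67, 72, 81, 85, 92}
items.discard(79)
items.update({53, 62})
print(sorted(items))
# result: [8, 53, 62, 67, 72, 81, 85, 92]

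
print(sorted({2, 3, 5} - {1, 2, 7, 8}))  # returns [3, 5]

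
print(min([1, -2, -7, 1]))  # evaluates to -7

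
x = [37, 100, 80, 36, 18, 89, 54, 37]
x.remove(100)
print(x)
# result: [37, 80, 36, 18, 89, 54, 37]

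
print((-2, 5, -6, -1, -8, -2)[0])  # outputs -2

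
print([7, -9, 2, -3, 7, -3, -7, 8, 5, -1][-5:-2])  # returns [-3, -7, 8]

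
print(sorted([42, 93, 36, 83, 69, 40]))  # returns [36, 40, 42, 69, 83, 93]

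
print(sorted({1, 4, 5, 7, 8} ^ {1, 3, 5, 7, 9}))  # [3, 4, 8, 9]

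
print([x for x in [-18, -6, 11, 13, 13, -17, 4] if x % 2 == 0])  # [-18, -6, 4]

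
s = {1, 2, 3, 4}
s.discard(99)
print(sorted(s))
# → [1, 2, 3, 4]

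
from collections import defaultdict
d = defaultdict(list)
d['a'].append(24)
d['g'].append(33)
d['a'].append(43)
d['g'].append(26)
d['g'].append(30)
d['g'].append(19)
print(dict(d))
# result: {'a': [24, 43], 'g': [33, 26, 30, 19]}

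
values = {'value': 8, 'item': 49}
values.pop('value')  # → 8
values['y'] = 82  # {'item': 49, 'y': 82}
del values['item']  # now {'y': 82}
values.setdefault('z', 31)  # 31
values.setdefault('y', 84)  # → 82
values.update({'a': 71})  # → {'y': 82, 'z': 31, 'a': 71}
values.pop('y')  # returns 82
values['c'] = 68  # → {'z': 31, 'a': 71, 'c': 68}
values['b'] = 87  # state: {'z': 31, 'a': 71, 'c': 68, 'b': 87}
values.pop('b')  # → 87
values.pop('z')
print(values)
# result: {'a': 71, 'c': 68}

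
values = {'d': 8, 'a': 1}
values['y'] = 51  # {'d': 8, 'a': 1, 'y': 51}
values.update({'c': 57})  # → {'d': 8, 'a': 1, 'y': 51, 'c': 57}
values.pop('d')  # 8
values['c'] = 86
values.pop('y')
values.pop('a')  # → 1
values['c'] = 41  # {'c': 41}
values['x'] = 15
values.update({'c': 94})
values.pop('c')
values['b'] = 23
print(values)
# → {'x': 15, 'b': 23}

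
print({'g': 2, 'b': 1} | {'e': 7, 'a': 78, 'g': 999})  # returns {'g': 999, 'b': 1, 'e': 7, 'a': 78}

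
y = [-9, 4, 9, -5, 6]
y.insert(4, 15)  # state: [-9, 4, 9, -5, 15, 6]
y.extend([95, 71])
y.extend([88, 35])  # [-9, 4, 9, -5, 15, 6, 95, 71, 88, 35]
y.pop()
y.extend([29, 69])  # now [-9, 4, 9, -5, 15, 6, 95, 71, 88, 29, 69]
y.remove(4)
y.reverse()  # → [69, 29, 88, 71, 95, 6, 15, -5, 9, -9]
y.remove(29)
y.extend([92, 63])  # [69, 88, 71, 95, 6, 15, -5, 9, -9, 92, 63]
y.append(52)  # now [69, 88, 71, 95, 6, 15, -5, 9, -9, 92, 63, 52]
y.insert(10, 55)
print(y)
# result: [69, 88, 71, 95, 6, 15, -5, 9, -9, 92, 55, 63, 52]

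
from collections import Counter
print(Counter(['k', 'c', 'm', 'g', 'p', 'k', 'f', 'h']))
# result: Counter({'k': 2, 'c': 1, 'm': 1, 'g': 1, 'p': 1, 'f': 1, 'h': 1})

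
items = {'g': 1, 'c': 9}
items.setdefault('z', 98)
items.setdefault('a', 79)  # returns 79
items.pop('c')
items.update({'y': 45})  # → {'g': 1, 'z': 98, 'a': 79, 'y': 45}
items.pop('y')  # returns 45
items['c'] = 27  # {'g': 1, 'z': 98, 'a': 79, 'c': 27}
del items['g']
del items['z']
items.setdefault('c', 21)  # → 27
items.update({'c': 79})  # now {'a': 79, 'c': 79}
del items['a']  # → {'c': 79}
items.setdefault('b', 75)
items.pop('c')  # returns 79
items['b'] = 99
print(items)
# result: {'b': 99}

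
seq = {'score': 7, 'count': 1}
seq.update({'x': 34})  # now {'score': 7, 'count': 1, 'x': 34}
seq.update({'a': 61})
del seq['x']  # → {'score': 7, 'count': 1, 'a': 61}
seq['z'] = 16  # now {'score': 7, 'count': 1, 'a': 61, 'z': 16}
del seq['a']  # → {'score': 7, 'count': 1, 'z': 16}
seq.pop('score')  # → 7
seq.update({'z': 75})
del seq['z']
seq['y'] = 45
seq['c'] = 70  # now {'count': 1, 'y': 45, 'c': 70}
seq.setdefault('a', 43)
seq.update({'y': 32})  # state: {'count': 1, 'y': 32, 'c': 70, 'a': 43}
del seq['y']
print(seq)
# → {'count': 1, 'c': 70, 'a': 43}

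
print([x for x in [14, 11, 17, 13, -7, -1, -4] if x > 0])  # [14, 11, 17, 13]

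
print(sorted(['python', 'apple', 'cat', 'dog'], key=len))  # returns ['cat', 'dog', 'apple', 'python']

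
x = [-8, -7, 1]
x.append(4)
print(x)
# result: [-8, -7, 1, 4]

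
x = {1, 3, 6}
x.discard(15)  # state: {1, 3, 6}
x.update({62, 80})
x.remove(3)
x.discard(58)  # {1, 6, 62, 80}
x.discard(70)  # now {1, 6, 62, 80}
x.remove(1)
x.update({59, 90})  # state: {6, 59, 62, 80, 90}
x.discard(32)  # {6, 59, 62, 80, 90}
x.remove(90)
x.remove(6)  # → {59, 62, 80}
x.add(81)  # {59, 62, 80, 81}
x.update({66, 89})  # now {59, 62, 66, 80, 81, 89}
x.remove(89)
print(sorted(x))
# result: [59, 62, 66, 80, 81]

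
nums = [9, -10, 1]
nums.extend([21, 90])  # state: [9, -10, 1, 21, 90]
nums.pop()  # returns 90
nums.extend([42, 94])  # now [9, -10, 1, 21, 42, 94]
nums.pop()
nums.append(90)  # [9, -10, 1, 21, 42, 90]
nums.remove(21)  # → [9, -10, 1, 42, 90]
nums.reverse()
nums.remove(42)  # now [90, 1, -10, 9]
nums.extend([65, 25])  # [90, 1, -10, 9, 65, 25]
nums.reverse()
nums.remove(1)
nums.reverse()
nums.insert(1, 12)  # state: [90, 12, -10, 9, 65, 25]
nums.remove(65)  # [90, 12, -10, 9, 25]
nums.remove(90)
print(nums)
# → [12, -10, 9, 25]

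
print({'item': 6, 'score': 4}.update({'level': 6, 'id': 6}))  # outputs None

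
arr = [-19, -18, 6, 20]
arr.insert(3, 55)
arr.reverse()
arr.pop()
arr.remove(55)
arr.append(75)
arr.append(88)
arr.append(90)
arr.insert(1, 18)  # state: [20, 18, 6, -18, 75, 88, 90]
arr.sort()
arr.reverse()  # [90, 88, 75, 20, 18, 6, -18]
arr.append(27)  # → [90, 88, 75, 20, 18, 6, -18, 27]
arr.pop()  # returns 27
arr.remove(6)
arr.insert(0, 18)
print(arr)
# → [18, 90, 88, 75, 20, 18, -18]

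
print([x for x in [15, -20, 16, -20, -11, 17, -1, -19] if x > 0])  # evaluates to [15, 16, 17]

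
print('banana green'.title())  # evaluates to Banana Green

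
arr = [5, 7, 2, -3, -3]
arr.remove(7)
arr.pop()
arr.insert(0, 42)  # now [42, 5, 2, -3]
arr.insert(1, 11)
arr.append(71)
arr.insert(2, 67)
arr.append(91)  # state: [42, 11, 67, 5, 2, -3, 71, 91]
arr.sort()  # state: [-3, 2, 5, 11, 42, 67, 71, 91]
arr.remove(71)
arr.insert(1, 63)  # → [-3, 63, 2, 5, 11, 42, 67, 91]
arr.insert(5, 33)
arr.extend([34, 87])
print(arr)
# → [-3, 63, 2, 5, 11, 33, 42, 67, 91, 34, 87]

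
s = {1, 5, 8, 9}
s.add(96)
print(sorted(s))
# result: [1, 5, 8, 9, 96]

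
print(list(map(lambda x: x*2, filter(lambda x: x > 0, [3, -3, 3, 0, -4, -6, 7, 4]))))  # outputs [6, 6, 14, 8]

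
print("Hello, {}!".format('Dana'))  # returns Hello, Dana!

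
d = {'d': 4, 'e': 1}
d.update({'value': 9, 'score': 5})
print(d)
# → {'d': 4, 'e': 1, 'value': 9, 'score': 5}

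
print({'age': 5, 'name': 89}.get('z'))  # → None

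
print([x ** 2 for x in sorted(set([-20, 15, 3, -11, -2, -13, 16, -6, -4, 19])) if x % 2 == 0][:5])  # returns [400, 36, 16, 4, 256]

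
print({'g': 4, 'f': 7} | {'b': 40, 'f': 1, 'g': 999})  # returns {'g': 999, 'f': 1, 'b': 40}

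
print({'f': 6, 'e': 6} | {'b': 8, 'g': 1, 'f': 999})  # {'f': 999, 'e': 6, 'b': 8, 'g': 1}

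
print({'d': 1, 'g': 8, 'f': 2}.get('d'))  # 1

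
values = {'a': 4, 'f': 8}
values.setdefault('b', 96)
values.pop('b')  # 96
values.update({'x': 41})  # {'a': 4, 'f': 8, 'x': 41}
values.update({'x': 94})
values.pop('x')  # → 94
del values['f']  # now {'a': 4}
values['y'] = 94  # {'a': 4, 'y': 94}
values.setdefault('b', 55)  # 55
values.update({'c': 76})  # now {'a': 4, 'y': 94, 'b': 55, 'c': 76}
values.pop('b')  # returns 55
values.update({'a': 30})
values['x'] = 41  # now {'a': 30, 'y': 94, 'c': 76, 'x': 41}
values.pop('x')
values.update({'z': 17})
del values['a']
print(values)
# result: {'y': 94, 'c': 76, 'z': 17}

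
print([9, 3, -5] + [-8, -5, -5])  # [9, 3, -5, -8, -5, -5]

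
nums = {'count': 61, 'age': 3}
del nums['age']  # {'count': 61}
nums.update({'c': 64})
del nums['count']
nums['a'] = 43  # {'c': 64, 'a': 43}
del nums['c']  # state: {'a': 43}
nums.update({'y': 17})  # {'a': 43, 'y': 17}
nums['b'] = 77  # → {'a': 43, 'y': 17, 'b': 77}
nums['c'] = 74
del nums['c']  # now {'a': 43, 'y': 17, 'b': 77}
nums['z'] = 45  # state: {'a': 43, 'y': 17, 'b': 77, 'z': 45}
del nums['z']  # {'a': 43, 'y': 17, 'b': 77}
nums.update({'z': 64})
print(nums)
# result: {'a': 43, 'y': 17, 'b': 77, 'z': 64}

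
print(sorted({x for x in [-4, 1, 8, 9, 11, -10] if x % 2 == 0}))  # [-10, -4, 8]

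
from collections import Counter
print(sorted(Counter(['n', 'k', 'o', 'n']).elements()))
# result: ['k', 'n', 'n', 'o']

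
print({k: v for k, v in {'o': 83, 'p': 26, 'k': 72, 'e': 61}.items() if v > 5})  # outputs {'o': 83, 'p': 26, 'k': 72, 'e': 61}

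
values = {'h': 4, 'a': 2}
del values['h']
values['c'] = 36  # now {'a': 2, 'c': 36}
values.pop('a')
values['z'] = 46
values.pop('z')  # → 46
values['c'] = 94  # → {'c': 94}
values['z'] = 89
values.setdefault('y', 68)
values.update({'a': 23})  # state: {'c': 94, 'z': 89, 'y': 68, 'a': 23}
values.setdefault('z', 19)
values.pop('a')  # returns 23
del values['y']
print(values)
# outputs {'c': 94, 'z': 89}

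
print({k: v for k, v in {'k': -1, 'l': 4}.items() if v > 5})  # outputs {}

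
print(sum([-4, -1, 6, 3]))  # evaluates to 4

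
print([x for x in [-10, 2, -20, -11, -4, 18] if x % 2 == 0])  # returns [-10, 2, -20, -4, 18]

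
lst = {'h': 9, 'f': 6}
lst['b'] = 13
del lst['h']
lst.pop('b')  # 13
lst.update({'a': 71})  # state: {'f': 6, 'a': 71}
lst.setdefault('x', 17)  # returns 17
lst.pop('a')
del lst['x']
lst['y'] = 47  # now {'f': 6, 'y': 47}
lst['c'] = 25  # {'f': 6, 'y': 47, 'c': 25}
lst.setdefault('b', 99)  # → 99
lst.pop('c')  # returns 25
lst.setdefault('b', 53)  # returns 99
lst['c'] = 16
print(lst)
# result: {'f': 6, 'y': 47, 'b': 99, 'c': 16}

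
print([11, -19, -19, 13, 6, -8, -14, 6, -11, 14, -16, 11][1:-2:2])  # [-19, 13, -8, 6, 14]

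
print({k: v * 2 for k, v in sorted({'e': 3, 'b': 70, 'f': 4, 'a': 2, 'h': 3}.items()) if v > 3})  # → {'b': 140, 'f': 8}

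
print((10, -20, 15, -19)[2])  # 15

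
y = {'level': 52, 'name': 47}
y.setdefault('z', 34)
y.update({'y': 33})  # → {'level': 52, 'name': 47, 'z': 34, 'y': 33}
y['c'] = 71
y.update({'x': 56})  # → {'level': 52, 'name': 47, 'z': 34, 'y': 33, 'c': 71, 'x': 56}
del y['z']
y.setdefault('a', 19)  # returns 19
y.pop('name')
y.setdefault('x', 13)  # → 56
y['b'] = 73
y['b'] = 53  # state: {'level': 52, 'y': 33, 'c': 71, 'x': 56, 'a': 19, 'b': 53}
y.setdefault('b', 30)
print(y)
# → {'level': 52, 'y': 33, 'c': 71, 'x': 56, 'a': 19, 'b': 53}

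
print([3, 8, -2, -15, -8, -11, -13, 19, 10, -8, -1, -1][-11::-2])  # [8]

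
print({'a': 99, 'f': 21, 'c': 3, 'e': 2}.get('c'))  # 3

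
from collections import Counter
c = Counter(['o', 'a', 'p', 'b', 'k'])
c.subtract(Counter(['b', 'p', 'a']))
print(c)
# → Counter({'o': 1, 'k': 1, 'a': 0, 'p': 0, 'b': 0})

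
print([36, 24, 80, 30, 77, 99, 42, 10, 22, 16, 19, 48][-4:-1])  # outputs [22, 16, 19]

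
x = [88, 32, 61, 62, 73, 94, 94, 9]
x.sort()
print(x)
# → [9, 32, 61, 62, 73, 88, 94, 94]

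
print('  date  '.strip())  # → date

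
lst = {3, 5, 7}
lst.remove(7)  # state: {3, 5}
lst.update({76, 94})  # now {3, 5, 76, 94}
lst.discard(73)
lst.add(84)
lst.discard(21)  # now {3, 5, 76, 84, 94}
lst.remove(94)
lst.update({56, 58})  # {3, 5, 56, 58, 76, 84}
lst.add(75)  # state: {3, 5, 56, 58, 75, 76, 84}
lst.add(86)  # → {3, 5, 56, 58, 75, 76, 84, 86}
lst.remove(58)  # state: {3, 5, 56, 75, 76, 84, 86}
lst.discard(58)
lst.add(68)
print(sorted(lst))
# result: [3, 5, 56, 68, 75, 76, 84, 86]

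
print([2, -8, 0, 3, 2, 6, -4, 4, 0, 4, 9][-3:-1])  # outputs [0, 4]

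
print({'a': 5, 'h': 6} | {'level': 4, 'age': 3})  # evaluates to {'a': 5, 'h': 6, 'level': 4, 'age': 3}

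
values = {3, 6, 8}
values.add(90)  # {3, 6, 8, 90}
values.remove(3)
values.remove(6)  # {8, 90}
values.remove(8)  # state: {90}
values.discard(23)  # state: {90}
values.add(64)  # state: {64, 90}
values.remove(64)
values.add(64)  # {64, 90}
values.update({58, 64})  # {58, 64, 90}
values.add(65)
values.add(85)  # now {58, 64, 65, 85, 90}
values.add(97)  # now {58, 64, 65, 85, 90, 97}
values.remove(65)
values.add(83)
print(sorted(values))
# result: [58, 64, 83, 85, 90, 97]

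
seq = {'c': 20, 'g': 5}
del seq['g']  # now {'c': 20}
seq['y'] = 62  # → {'c': 20, 'y': 62}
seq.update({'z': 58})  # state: {'c': 20, 'y': 62, 'z': 58}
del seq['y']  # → {'c': 20, 'z': 58}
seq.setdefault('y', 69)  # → 69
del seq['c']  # {'z': 58, 'y': 69}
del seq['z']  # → {'y': 69}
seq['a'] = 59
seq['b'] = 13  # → {'y': 69, 'a': 59, 'b': 13}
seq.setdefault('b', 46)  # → 13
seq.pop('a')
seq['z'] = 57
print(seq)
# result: {'y': 69, 'b': 13, 'z': 57}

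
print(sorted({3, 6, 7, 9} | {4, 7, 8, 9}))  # [3, 4, 6, 7, 8, 9]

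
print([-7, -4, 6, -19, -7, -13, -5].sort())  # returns None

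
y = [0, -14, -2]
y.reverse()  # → [-2, -14, 0]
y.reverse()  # [0, -14, -2]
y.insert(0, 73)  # [73, 0, -14, -2]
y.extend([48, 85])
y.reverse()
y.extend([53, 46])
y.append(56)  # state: [85, 48, -2, -14, 0, 73, 53, 46, 56]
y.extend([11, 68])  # [85, 48, -2, -14, 0, 73, 53, 46, 56, 11, 68]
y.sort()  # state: [-14, -2, 0, 11, 46, 48, 53, 56, 68, 73, 85]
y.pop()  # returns 85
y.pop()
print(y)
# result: [-14, -2, 0, 11, 46, 48, 53, 56, 68]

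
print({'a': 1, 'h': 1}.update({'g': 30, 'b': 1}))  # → None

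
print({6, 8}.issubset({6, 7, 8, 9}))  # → True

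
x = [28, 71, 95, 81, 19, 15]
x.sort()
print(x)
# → [15, 19, 28, 71, 81, 95]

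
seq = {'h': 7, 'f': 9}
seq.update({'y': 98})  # {'h': 7, 'f': 9, 'y': 98}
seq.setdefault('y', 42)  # 98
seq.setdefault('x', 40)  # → 40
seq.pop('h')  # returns 7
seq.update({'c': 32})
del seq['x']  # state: {'f': 9, 'y': 98, 'c': 32}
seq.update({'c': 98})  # {'f': 9, 'y': 98, 'c': 98}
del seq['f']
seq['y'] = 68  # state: {'y': 68, 'c': 98}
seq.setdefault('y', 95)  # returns 68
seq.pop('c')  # 98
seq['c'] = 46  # {'y': 68, 'c': 46}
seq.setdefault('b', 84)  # 84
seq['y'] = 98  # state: {'y': 98, 'c': 46, 'b': 84}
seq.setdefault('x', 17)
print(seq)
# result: {'y': 98, 'c': 46, 'b': 84, 'x': 17}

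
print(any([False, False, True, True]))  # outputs True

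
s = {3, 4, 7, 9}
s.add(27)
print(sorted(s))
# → [3, 4, 7, 9, 27]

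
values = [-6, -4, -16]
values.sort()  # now [-16, -6, -4]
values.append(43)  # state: [-16, -6, -4, 43]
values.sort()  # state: [-16, -6, -4, 43]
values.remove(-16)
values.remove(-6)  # [-4, 43]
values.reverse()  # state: [43, -4]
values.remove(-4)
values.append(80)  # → [43, 80]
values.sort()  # [43, 80]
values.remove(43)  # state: [80]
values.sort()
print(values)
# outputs [80]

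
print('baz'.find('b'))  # 0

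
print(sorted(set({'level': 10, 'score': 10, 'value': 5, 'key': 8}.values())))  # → [5, 8, 10]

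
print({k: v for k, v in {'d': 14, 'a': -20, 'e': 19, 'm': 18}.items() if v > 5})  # {'d': 14, 'e': 19, 'm': 18}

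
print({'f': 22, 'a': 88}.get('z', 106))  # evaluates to 106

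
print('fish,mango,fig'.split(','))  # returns ['fish', 'mango', 'fig']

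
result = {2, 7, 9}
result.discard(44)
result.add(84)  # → {2, 7, 9, 84}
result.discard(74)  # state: {2, 7, 9, 84}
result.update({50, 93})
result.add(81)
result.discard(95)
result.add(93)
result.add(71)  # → {2, 7, 9, 50, 71, 81, 84, 93}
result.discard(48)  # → {2, 7, 9, 50, 71, 81, 84, 93}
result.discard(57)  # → {2, 7, 9, 50, 71, 81, 84, 93}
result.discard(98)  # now {2, 7, 9, 50, 71, 81, 84, 93}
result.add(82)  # {2, 7, 9, 50, 71, 81, 82, 84, 93}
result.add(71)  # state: {2, 7, 9, 50, 71, 81, 82, 84, 93}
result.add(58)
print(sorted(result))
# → [2, 7, 9, 50, 58, 71, 81, 82, 84, 93]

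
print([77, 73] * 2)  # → [77, 73, 77, 73]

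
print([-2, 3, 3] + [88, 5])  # [-2, 3, 3, 88, 5]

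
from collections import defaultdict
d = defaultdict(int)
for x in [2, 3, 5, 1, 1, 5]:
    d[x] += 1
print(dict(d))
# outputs {2: 1, 3: 1, 5: 2, 1: 2}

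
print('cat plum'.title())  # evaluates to Cat Plum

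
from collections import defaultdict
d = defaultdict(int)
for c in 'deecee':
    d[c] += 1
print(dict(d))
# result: {'d': 1, 'e': 4, 'c': 1}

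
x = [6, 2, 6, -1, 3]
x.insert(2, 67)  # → [6, 2, 67, 6, -1, 3]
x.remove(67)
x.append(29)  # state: [6, 2, 6, -1, 3, 29]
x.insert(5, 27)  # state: [6, 2, 6, -1, 3, 27, 29]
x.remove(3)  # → [6, 2, 6, -1, 27, 29]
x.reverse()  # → [29, 27, -1, 6, 2, 6]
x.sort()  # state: [-1, 2, 6, 6, 27, 29]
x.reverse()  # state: [29, 27, 6, 6, 2, -1]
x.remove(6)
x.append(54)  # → [29, 27, 6, 2, -1, 54]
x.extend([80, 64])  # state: [29, 27, 6, 2, -1, 54, 80, 64]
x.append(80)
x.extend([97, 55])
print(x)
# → [29, 27, 6, 2, -1, 54, 80, 64, 80, 97, 55]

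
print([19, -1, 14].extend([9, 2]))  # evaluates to None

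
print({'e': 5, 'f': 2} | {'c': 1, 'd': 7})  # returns {'e': 5, 'f': 2, 'c': 1, 'd': 7}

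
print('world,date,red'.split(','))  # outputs ['world', 'date', 'red']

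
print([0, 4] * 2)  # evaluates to [0, 4, 0, 4]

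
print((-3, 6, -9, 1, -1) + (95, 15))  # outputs (-3, 6, -9, 1, -1, 95, 15)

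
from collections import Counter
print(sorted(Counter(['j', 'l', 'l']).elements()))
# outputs ['j', 'l', 'l']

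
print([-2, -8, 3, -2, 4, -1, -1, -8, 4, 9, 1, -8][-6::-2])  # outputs [-1, 4, 3, -2]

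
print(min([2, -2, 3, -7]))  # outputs -7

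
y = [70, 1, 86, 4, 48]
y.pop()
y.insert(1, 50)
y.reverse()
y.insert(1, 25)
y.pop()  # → 70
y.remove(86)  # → [4, 25, 1, 50]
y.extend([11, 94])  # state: [4, 25, 1, 50, 11, 94]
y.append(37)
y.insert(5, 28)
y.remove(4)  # [25, 1, 50, 11, 28, 94, 37]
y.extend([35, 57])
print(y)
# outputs [25, 1, 50, 11, 28, 94, 37, 35, 57]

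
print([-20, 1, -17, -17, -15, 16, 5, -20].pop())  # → -20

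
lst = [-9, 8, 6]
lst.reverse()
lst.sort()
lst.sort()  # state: [-9, 6, 8]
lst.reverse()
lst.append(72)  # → [8, 6, -9, 72]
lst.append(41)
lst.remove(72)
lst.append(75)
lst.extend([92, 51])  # [8, 6, -9, 41, 75, 92, 51]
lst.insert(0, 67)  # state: [67, 8, 6, -9, 41, 75, 92, 51]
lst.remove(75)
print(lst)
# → [67, 8, 6, -9, 41, 92, 51]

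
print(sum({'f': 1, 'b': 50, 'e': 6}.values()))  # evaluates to 57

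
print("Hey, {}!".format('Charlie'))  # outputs Hey, Charlie!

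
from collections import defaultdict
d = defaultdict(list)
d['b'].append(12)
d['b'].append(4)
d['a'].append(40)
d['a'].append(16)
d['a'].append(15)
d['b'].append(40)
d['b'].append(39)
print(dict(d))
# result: {'b': [12, 4, 40, 39], 'a': [40, 16, 15]}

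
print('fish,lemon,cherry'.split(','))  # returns ['fish', 'lemon', 'cherry']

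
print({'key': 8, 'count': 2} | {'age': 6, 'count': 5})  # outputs {'key': 8, 'count': 5, 'age': 6}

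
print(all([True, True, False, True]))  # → False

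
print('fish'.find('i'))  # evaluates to 1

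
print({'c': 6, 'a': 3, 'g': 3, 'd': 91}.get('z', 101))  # 101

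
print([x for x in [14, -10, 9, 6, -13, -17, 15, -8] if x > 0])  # [14, 9, 6, 15]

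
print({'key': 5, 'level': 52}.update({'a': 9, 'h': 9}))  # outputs None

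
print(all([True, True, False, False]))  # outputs False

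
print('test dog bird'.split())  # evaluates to ['test', 'dog', 'bird']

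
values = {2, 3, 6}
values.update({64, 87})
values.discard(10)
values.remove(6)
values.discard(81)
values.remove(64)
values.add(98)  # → {2, 3, 87, 98}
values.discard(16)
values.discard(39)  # {2, 3, 87, 98}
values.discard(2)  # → {3, 87, 98}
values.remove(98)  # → {3, 87}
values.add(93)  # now {3, 87, 93}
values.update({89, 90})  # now {3, 87, 89, 90, 93}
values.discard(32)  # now {3, 87, 89, 90, 93}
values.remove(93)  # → {3, 87, 89, 90}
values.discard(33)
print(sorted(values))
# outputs [3, 87, 89, 90]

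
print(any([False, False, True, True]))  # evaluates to True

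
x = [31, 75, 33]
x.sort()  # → [31, 33, 75]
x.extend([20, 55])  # [31, 33, 75, 20, 55]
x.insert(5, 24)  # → [31, 33, 75, 20, 55, 24]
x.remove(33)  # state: [31, 75, 20, 55, 24]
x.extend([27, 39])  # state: [31, 75, 20, 55, 24, 27, 39]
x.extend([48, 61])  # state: [31, 75, 20, 55, 24, 27, 39, 48, 61]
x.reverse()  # [61, 48, 39, 27, 24, 55, 20, 75, 31]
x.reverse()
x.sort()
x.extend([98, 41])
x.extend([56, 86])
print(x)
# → [20, 24, 27, 31, 39, 48, 55, 61, 75, 98, 41, 56, 86]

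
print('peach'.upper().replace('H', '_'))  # PEAC_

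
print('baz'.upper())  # BAZ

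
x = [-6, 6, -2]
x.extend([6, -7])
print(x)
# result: [-6, 6, -2, 6, -7]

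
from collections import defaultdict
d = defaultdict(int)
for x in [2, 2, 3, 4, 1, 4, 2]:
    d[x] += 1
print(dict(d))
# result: {2: 3, 3: 1, 4: 2, 1: 1}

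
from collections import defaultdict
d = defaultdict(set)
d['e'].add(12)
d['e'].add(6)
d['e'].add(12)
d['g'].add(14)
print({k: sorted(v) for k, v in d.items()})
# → {'e': [6, 12], 'g': [14]}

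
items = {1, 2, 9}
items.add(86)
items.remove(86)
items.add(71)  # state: {1, 2, 9, 71}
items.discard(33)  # {1, 2, 9, 71}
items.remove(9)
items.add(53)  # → {1, 2, 53, 71}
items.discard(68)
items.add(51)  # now {1, 2, 51, 53, 71}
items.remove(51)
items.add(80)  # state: {1, 2, 53, 71, 80}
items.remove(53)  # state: {1, 2, 71, 80}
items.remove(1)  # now {2, 71, 80}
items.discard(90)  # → {2, 71, 80}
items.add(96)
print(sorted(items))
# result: [2, 71, 80, 96]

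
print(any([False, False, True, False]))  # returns True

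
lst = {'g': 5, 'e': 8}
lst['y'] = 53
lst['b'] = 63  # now {'g': 5, 'e': 8, 'y': 53, 'b': 63}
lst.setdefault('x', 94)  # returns 94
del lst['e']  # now {'g': 5, 'y': 53, 'b': 63, 'x': 94}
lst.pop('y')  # 53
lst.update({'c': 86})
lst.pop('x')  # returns 94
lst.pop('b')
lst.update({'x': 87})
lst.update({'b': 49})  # {'g': 5, 'c': 86, 'x': 87, 'b': 49}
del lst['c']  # {'g': 5, 'x': 87, 'b': 49}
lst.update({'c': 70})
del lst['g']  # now {'x': 87, 'b': 49, 'c': 70}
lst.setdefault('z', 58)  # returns 58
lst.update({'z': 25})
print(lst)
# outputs {'x': 87, 'b': 49, 'c': 70, 'z': 25}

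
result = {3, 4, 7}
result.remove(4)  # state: {3, 7}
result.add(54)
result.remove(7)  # {3, 54}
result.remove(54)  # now {3}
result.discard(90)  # {3}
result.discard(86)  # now {3}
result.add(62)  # {3, 62}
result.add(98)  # {3, 62, 98}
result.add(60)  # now {3, 60, 62, 98}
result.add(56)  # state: {3, 56, 60, 62, 98}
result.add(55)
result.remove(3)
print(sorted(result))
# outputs [55, 56, 60, 62, 98]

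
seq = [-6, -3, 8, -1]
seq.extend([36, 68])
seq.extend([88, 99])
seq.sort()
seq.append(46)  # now [-6, -3, -1, 8, 36, 68, 88, 99, 46]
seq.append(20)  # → [-6, -3, -1, 8, 36, 68, 88, 99, 46, 20]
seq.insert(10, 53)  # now [-6, -3, -1, 8, 36, 68, 88, 99, 46, 20, 53]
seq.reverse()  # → [53, 20, 46, 99, 88, 68, 36, 8, -1, -3, -6]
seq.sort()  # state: [-6, -3, -1, 8, 20, 36, 46, 53, 68, 88, 99]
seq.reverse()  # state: [99, 88, 68, 53, 46, 36, 20, 8, -1, -3, -6]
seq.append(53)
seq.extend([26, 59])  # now [99, 88, 68, 53, 46, 36, 20, 8, -1, -3, -6, 53, 26, 59]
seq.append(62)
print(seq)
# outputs [99, 88, 68, 53, 46, 36, 20, 8, -1, -3, -6, 53, 26, 59, 62]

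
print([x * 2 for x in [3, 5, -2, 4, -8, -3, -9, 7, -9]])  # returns [6, 10, -4, 8, -16, -6, -18, 14, -18]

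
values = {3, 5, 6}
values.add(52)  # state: {3, 5, 6, 52}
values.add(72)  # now {3, 5, 6, 52, 72}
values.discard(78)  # {3, 5, 6, 52, 72}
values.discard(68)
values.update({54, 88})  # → {3, 5, 6, 52, 54, 72, 88}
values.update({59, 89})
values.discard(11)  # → {3, 5, 6, 52, 54, 59, 72, 88, 89}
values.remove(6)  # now {3, 5, 52, 54, 59, 72, 88, 89}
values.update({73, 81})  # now {3, 5, 52, 54, 59, 72, 73, 81, 88, 89}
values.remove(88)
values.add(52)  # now {3, 5, 52, 54, 59, 72, 73, 81, 89}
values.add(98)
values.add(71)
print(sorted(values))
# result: [3, 5, 52, 54, 59, 71, 72, 73, 81, 89, 98]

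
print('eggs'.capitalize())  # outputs Eggs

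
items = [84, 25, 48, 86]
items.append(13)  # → [84, 25, 48, 86, 13]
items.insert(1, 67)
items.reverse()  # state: [13, 86, 48, 25, 67, 84]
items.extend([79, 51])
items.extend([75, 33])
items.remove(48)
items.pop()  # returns 33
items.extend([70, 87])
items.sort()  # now [13, 25, 51, 67, 70, 75, 79, 84, 86, 87]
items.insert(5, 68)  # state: [13, 25, 51, 67, 70, 68, 75, 79, 84, 86, 87]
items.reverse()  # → [87, 86, 84, 79, 75, 68, 70, 67, 51, 25, 13]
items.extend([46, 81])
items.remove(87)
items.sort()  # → [13, 25, 46, 51, 67, 68, 70, 75, 79, 81, 84, 86]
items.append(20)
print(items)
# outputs [13, 25, 46, 51, 67, 68, 70, 75, 79, 81, 84, 86, 20]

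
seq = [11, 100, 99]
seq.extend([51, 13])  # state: [11, 100, 99, 51, 13]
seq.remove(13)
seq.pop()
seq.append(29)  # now [11, 100, 99, 29]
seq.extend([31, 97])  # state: [11, 100, 99, 29, 31, 97]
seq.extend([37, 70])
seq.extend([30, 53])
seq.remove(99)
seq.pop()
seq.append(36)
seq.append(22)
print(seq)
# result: [11, 100, 29, 31, 97, 37, 70, 30, 36, 22]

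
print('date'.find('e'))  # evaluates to 3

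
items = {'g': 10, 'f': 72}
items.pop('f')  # 72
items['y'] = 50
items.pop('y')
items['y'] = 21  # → {'g': 10, 'y': 21}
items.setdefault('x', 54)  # 54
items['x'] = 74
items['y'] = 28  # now {'g': 10, 'y': 28, 'x': 74}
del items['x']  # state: {'g': 10, 'y': 28}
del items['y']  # {'g': 10}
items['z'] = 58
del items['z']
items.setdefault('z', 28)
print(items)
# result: {'g': 10, 'z': 28}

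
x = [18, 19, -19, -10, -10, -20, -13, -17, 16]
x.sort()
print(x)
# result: [-20, -19, -17, -13, -10, -10, 16, 18, 19]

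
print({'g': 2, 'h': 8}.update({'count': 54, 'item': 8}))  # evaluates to None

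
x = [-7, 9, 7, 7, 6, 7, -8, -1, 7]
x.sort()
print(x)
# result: [-8, -7, -1, 6, 7, 7, 7, 7, 9]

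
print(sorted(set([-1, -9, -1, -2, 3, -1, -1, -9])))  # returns [-9, -2, -1, 3]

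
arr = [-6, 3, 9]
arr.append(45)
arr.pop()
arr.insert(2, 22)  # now [-6, 3, 22, 9]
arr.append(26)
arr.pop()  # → 26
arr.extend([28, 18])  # [-6, 3, 22, 9, 28, 18]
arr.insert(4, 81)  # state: [-6, 3, 22, 9, 81, 28, 18]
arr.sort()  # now [-6, 3, 9, 18, 22, 28, 81]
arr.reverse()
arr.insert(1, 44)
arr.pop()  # -6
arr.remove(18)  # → [81, 44, 28, 22, 9, 3]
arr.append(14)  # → [81, 44, 28, 22, 9, 3, 14]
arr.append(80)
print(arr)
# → [81, 44, 28, 22, 9, 3, 14, 80]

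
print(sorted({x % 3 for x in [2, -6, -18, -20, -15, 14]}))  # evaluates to [0, 1, 2]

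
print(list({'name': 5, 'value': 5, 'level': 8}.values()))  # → [5, 5, 8]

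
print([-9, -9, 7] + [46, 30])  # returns [-9, -9, 7, 46, 30]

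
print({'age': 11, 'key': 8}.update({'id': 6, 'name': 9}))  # None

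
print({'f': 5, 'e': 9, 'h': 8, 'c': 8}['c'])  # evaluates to 8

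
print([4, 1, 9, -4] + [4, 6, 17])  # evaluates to [4, 1, 9, -4, 4, 6, 17]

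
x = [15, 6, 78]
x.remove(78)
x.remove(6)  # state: [15]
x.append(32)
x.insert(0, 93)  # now [93, 15, 32]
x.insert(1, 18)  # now [93, 18, 15, 32]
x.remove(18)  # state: [93, 15, 32]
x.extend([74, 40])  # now [93, 15, 32, 74, 40]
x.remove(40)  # [93, 15, 32, 74]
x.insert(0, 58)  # [58, 93, 15, 32, 74]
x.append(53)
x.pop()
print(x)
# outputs [58, 93, 15, 32, 74]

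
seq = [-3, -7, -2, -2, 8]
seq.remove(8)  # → [-3, -7, -2, -2]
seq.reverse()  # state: [-2, -2, -7, -3]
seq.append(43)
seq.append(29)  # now [-2, -2, -7, -3, 43, 29]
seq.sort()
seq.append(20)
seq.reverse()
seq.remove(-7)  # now [20, 43, 29, -2, -2, -3]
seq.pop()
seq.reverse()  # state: [-2, -2, 29, 43, 20]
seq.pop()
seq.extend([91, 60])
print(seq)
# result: [-2, -2, 29, 43, 91, 60]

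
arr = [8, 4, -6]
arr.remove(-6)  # [8, 4]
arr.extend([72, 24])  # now [8, 4, 72, 24]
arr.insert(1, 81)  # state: [8, 81, 4, 72, 24]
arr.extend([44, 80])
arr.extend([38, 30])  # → [8, 81, 4, 72, 24, 44, 80, 38, 30]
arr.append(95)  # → [8, 81, 4, 72, 24, 44, 80, 38, 30, 95]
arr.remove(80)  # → [8, 81, 4, 72, 24, 44, 38, 30, 95]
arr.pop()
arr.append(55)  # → [8, 81, 4, 72, 24, 44, 38, 30, 55]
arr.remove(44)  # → [8, 81, 4, 72, 24, 38, 30, 55]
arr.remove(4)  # [8, 81, 72, 24, 38, 30, 55]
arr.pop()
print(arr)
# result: [8, 81, 72, 24, 38, 30]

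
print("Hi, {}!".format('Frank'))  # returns Hi, Frank!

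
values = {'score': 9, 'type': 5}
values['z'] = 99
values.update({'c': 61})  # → {'score': 9, 'type': 5, 'z': 99, 'c': 61}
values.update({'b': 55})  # {'score': 9, 'type': 5, 'z': 99, 'c': 61, 'b': 55}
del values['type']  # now {'score': 9, 'z': 99, 'c': 61, 'b': 55}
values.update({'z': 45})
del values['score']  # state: {'z': 45, 'c': 61, 'b': 55}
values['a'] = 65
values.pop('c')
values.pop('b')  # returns 55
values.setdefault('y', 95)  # 95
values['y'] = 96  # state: {'z': 45, 'a': 65, 'y': 96}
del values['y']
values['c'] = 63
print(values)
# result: {'z': 45, 'a': 65, 'c': 63}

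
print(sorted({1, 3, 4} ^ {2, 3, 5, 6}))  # [1, 2, 4, 5, 6]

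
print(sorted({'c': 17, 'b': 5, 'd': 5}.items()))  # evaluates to [('b', 5), ('c', 17), ('d', 5)]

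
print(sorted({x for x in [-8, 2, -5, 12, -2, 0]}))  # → [-8, -5, -2, 0, 2, 12]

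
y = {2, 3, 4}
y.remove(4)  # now {2, 3}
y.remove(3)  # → {2}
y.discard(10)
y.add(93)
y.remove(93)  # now {2}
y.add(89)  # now {2, 89}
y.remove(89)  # {2}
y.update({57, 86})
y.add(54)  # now {2, 54, 57, 86}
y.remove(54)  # {2, 57, 86}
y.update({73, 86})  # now {2, 57, 73, 86}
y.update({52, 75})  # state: {2, 52, 57, 73, 75, 86}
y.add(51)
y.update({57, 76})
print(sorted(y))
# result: [2, 51, 52, 57, 73, 75, 76, 86]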